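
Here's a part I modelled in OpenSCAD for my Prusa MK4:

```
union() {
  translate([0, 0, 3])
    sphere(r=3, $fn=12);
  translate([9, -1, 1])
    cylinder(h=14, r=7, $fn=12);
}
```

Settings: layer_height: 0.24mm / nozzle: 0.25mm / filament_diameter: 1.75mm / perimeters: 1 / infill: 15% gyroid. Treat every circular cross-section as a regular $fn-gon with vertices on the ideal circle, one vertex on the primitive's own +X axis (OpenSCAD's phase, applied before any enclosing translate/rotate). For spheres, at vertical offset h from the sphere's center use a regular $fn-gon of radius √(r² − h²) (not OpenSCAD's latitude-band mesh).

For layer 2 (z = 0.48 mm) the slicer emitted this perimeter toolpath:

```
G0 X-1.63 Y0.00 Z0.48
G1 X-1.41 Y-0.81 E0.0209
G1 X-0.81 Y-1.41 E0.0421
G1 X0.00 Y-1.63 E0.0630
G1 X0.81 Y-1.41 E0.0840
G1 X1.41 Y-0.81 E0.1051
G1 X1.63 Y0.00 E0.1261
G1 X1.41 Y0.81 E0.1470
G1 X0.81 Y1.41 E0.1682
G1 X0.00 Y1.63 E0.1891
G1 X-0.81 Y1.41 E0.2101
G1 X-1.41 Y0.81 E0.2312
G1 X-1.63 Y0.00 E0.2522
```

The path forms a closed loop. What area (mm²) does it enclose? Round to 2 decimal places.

Apply the shoelace formula to the sequence of (X, Y) vertices; enclosed area = 7.95 mm².

7.95 mm²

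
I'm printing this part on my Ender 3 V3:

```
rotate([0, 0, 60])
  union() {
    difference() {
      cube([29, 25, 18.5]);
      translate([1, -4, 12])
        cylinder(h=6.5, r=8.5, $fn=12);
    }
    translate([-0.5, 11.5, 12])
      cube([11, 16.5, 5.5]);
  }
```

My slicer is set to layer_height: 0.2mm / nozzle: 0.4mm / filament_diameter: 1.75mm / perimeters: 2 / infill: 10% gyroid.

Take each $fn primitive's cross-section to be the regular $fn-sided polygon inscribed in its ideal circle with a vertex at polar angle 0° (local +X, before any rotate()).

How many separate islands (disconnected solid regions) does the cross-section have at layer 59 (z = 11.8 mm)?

1

At z = 11.8 mm: the cube is present — its section is the full 29×25 rectangle; the cylinder at (1, -4) does not reach this height (z outside [12, 18.5]); Taking the first minus the rest: none of the subtracted shapes is present at this height, so the 29×25 cube is unchanged — 1 connected region; the cube at (-0.5, 11.5) does not reach this height (z outside [12, 17.5]); Taking the union: only that combined region is present, so the union is just that shape — 1 connected region; (whole slice rotated 60° about Z — lengths, areas and connectivity unchanged). Overall, the cross-section is a single solid region. Island count = 1.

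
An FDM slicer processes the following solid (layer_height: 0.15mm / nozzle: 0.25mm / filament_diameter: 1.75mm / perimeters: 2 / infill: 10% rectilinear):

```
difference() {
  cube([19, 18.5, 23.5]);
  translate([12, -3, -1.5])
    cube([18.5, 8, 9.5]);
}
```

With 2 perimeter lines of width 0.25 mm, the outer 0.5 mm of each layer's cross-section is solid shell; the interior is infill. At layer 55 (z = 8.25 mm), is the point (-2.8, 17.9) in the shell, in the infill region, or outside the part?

At z = 8.25 mm: the cube is present — its section is the full 19×18.5 rectangle; the cube at (12, -3) does not reach this height (z outside [-1.5, 8]); After the difference (first − rest): none of the subtracted shapes is present at this height, so the 19×18.5 cube is unchanged — 1 connected region. Overall, the cross-section is a single solid region. The nearest boundary edge runs (0.00, 18.50)→(0.00, 0.00); distance from the point to it = 2.80 mm. The point is not inside any of the regions above, so it lies outside the cross-section (2.80 mm from the nearest boundary).

outside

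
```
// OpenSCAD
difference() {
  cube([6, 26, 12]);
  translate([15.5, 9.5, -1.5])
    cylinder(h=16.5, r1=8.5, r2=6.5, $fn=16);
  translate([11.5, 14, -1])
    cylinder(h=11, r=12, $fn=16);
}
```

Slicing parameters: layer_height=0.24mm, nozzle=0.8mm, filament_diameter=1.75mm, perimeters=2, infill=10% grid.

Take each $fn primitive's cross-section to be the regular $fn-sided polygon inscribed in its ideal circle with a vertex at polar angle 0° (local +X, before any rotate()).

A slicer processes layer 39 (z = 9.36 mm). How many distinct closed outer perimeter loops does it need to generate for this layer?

2

At z = 9.36 mm: the cube (footprint 6×26) is included at this height; the cone at (15.5, 9.5): at t=0.658 of its height the radius interpolates to r₁+(r₂−r₁)t = 7.184, giving a regular 16-gon of that circumradius; the r=12 cylinder at (11.5, 14) gives a regular 16-gon of circumradius 12 (constant along its height); Subtracting the remaining from the first: starting from the 6×26 cube, the cone at (15.5, 9.5) misses the remaining region (no effect); the r=12 cylinder at (11.5, 14) partially overlaps it — only the 93.57 mm² overlap (of its 440.85 mm²) is removed, clipping the outline — 2 connected regions. The result has 2 disconnected regions.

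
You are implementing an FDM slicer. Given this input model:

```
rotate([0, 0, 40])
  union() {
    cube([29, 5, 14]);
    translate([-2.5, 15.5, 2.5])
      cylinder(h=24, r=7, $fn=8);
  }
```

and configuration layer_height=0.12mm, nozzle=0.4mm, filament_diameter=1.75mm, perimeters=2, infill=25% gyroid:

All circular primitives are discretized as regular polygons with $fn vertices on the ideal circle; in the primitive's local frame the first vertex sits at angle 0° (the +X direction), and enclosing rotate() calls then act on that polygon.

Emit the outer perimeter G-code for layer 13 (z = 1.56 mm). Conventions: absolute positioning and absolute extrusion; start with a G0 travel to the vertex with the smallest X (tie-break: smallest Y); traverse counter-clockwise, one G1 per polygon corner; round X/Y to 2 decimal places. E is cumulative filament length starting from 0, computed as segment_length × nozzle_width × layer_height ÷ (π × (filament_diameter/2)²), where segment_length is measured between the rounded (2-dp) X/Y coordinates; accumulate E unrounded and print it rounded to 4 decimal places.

G0 X-3.21 Y3.83 Z1.56
G1 X0.00 Y0.00 E0.0997
G1 X22.22 Y18.64 E0.6785
G1 X19.00 Y22.47 E0.7784
G1 X-3.21 Y3.83 E1.3570

At z = 1.56 mm: the cube is present — its section is the full 29×5 rectangle; the cylinder at (-2.5, 15.5) is not intersected at this z (z outside [2.5, 26.5]); Merging all regions: only the 29×5 cube is present, so the union is just that shape — 1 connected region; (whole slice rotated 40° about Z — lengths, areas and connectivity unchanged). The outline is a single polygon with 4 vertices. Extrusion per mm of travel: 0.4 × 0.12 / (π × 0.875²) = 0.019956. Accumulating E over each segment gives final E = 1.3570.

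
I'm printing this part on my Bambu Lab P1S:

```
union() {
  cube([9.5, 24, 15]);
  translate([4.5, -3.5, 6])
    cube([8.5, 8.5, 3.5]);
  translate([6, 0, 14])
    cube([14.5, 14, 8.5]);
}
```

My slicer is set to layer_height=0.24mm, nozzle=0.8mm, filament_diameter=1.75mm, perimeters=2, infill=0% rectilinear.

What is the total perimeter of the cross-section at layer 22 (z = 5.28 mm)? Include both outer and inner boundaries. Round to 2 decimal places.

67.00 mm

At z = 5.28 mm: the cube is present — its section is the full 9.5×24 rectangle (perimeter 67.00 mm); the cube at (4.5, -3.5) does not reach this height (z outside [6, 9.5]); the cube at (6, 0) is absent (z outside [14, 22.5]); Merging all regions: only the 9.5×24 cube is present, so the union is just that shape — boundary = 67.00 mm. Overall, the cross-section is a single solid region. Total boundary length (outer) = 67.00 mm.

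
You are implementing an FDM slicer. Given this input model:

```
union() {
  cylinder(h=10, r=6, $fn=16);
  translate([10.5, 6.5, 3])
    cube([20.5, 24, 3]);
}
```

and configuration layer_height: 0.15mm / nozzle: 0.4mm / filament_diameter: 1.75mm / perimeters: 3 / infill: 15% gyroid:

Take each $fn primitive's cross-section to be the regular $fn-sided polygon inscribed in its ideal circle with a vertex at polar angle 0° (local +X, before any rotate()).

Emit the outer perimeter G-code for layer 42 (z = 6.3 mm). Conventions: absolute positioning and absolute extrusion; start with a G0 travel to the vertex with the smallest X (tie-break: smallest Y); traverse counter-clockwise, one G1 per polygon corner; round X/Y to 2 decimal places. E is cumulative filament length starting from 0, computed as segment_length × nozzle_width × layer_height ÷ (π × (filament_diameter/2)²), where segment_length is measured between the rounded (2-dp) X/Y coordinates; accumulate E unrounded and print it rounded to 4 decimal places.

At z = 6.3 mm: the cylinder: section is a regular 16-gon, circumradius r=6; the cube at (10.5, 6.5) is not intersected at this z (z outside [3, 6]); Merging all regions: only the r=6 cylinder is present, so the union is just that shape — 1 connected region. The outline is a single polygon with 16 vertices. Extrusion per mm of travel: 0.4 × 0.15 / (π × 0.875²) = 0.024945. Accumulating E over each segment gives final E = 0.9341.

G0 X-6.00 Y0.00 Z6.30
G1 X-5.54 Y-2.30 E0.0585
G1 X-4.24 Y-4.24 E0.1168
G1 X-2.30 Y-5.54 E0.1750
G1 X0.00 Y-6.00 E0.2335
G1 X2.30 Y-5.54 E0.2920
G1 X4.24 Y-4.24 E0.3503
G1 X5.54 Y-2.30 E0.4085
G1 X6.00 Y0.00 E0.4671
G1 X5.54 Y2.30 E0.5256
G1 X4.24 Y4.24 E0.5838
G1 X2.30 Y5.54 E0.6421
G1 X0.00 Y6.00 E0.7006
G1 X-2.30 Y5.54 E0.7591
G1 X-4.24 Y4.24 E0.8173
G1 X-5.54 Y2.30 E0.8756
G1 X-6.00 Y0.00 E0.9341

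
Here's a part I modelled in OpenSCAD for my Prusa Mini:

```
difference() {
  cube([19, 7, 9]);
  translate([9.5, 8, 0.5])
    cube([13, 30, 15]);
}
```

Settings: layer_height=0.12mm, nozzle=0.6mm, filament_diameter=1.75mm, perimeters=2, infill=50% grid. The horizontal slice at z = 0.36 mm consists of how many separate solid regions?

1

At z = 0.36 mm: the 19×7 cube contributes its full rectangle; the cube at (9.5, 8) does not reach this height (z outside [0.5, 15.5]); Taking the first minus the rest: none of the subtracted shapes is present at this height, so the 19×7 cube is unchanged — 1 connected region. The result has 1 disconnected region.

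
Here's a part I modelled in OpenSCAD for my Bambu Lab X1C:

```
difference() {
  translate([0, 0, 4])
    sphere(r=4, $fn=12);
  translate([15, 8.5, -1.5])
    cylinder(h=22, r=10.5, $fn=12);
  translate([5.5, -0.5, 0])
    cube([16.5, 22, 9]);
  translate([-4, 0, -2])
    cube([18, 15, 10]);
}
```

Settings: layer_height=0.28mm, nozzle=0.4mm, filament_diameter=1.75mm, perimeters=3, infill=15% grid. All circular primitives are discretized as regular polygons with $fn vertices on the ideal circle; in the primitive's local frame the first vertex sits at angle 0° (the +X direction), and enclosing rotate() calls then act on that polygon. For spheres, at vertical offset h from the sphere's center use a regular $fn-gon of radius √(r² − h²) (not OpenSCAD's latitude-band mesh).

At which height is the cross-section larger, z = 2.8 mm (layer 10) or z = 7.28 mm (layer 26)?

Layer 10 (z = 2.8): the sphere: section is a regular 12-gon, circumradius = √(r²−h²) = √(4²−1.2²) = 3.816 (area = (12/2)·3.816²·sin(360°/12) = 43.68 mm²); the r=10.5 cylinder at (15, 8.5) contributes a regular 12-gon of circumradius 10.5 (area = (12/2)·10.500²·sin(360°/12) = 330.75 mm²); the cube at (5.5, -0.5) (footprint 16.5×22) is included at this height (area 363.00 mm²); the cube at (-4, 0) (footprint 18×15) is included at this height (area 270.00 mm²); Subtracting the remaining from the first: starting from the r=4 sphere (43.68 mm²), the r=10.5 cylinder at (15, 8.5) misses the remaining region (no effect); the 16.5×22 cube at (5.5, -0.5) misses the remaining region (no effect); the 18×15 cube at (-4, 0) partially overlaps it — only the 21.84 mm² overlap (of its 270.00 mm²) is removed, clipping the outline — area = 21.84 mm². So its area = 21.84 mm². Layer 26 (z = 7.28): the sphere: section is a regular 12-gon, circumradius = √(r²−h²) = √(4²−3.28²) = 2.289 (area = (12/2)·2.289²·sin(360°/12) = 15.72 mm²); the r=10.5 cylinder at (15, 8.5) gives a regular 12-gon of circumradius 10.5 (constant along its height) (area = (12/2)·10.500²·sin(360°/12) = 330.75 mm²); the cube at (5.5, -0.5) (footprint 16.5×22) is included at this height (area 363.00 mm²); the cube at (-4, 0) is present — its section is the full 18×15 rectangle (area 270.00 mm²); Subtracting the remaining from the first: starting from the r=4 sphere (15.72 mm²), the r=10.5 cylinder at (15, 8.5) misses the remaining region (no effect); the 16.5×22 cube at (5.5, -0.5) misses the remaining region (no effect); the 18×15 cube at (-4, 0) partially overlaps it — only the 7.86 mm² overlap (of its 270.00 mm²) is removed, clipping the outline — area = 7.86 mm². So its area = 7.86 mm². Layer 10 is larger (21.84 vs 7.86 mm²).

layer 10 (z = 2.8 mm)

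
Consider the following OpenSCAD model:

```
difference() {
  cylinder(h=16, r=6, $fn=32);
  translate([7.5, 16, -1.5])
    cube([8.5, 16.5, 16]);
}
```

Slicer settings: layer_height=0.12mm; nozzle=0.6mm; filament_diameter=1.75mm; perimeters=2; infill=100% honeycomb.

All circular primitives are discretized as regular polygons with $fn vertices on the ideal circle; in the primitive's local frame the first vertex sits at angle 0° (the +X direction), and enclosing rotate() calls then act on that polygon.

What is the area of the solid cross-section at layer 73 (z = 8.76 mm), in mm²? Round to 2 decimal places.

At z = 8.76 mm: the r=6 cylinder gives a regular 32-gon of circumradius 6 (constant along its height) (area = (32/2)·6.000²·sin(360°/32) = 112.37 mm²); the 8.5×16.5 cube at (7.5, 16) contributes its full rectangle (area 140.25 mm²); Taking the first minus the rest: starting from the r=6 cylinder (112.37 mm²), the 8.5×16.5 cube at (7.5, 16) misses the remaining region (no effect) — area = 112.37 mm². Overall, the cross-section is a single solid region. Net area = 112.37 mm².

112.37 mm²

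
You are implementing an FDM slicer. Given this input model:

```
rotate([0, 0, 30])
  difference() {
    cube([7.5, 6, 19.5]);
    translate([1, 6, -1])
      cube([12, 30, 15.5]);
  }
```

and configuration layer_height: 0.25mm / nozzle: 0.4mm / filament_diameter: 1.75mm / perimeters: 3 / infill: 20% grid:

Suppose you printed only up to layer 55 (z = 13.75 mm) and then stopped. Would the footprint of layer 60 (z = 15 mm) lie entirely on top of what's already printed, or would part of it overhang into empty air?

entirely on top

Compare the two slices. At z = 13.75: the cube is present — its section is the full 7.5×6 rectangle (area 45.00 mm²); the cube at (1, 6) is present — its section is the full 12×30 rectangle (area 360.00 mm²); Taking the first minus the rest: starting from the 7.5×6 cube (45.00 mm²), the 12×30 cube at (1, 6) misses the remaining region (no effect) — area = 45.00 mm²; (rotated 30° about Z; rotation is an isometry so areas/perimeters/island counts are preserved). At z = 15: the 7.5×6 cube contributes its full rectangle (area 45.00 mm²); the cube at (1, 6) is not intersected at this z (z outside [-1, 14.5]); Subtracting the remaining from the first: none of the subtracted shapes is present at this height, so the 7.5×6 cube is unchanged — area = 45.00 mm²; (rotated 30° about Z; rotation is an isometry so areas/perimeters/island counts are preserved). Checking containment: the cross-section at z = 15 is a subset of the cross-section at z = 13.75.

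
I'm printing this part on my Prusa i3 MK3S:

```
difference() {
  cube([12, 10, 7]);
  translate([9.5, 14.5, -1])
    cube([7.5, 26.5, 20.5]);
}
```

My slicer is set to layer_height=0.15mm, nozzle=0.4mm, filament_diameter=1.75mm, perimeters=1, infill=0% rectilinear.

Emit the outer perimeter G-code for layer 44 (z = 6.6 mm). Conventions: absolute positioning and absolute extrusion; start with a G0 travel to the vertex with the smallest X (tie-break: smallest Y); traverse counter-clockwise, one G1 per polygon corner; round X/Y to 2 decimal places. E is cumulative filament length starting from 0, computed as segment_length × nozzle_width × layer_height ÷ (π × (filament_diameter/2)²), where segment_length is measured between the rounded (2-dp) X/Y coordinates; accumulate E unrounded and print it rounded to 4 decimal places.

At z = 6.6 mm: the 12×10 cube contributes its full rectangle; the cube at (9.5, 14.5) is present — its section is the full 7.5×26.5 rectangle; Taking the first minus the rest: starting from the 12×10 cube, the 7.5×26.5 cube at (9.5, 14.5) misses the remaining region (no effect) — 1 connected region. The outline is a single polygon with 4 vertices. Extrusion per mm of travel: 0.4 × 0.15 / (π × 0.875²) = 0.024945. Accumulating E over each segment gives final E = 1.0976.

G0 X0.00 Y0.00 Z6.60
G1 X12.00 Y0.00 E0.2993
G1 X12.00 Y10.00 E0.5488
G1 X0.00 Y10.00 E0.8481
G1 X0.00 Y0.00 E1.0976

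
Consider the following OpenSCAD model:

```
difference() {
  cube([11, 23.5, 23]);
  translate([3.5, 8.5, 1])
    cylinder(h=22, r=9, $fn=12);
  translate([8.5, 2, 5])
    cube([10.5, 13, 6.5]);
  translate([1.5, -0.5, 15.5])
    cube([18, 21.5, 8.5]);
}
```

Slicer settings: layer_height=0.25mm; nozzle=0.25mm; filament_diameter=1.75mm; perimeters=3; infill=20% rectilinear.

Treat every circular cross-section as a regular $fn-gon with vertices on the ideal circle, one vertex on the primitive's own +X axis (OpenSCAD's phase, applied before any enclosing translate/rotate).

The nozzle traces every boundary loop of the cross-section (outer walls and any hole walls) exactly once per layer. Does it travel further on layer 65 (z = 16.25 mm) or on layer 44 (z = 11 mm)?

layer 44 (z = 11 mm)

Layer 65 (z = 16.25): the cube (footprint 11×23.5) is included at this height (perimeter 69.00 mm); the r=9 cylinder at (3.5, 8.5) gives a regular 12-gon of circumradius 9 (constant along its height) (perimeter = 2·12·9.000·sin(180°/12) = 55.90 mm); the cube at (8.5, 2) does not reach this height (z outside [5, 11.5]); the cube at (1.5, -0.5) is present — its section is the full 18×21.5 rectangle (perimeter 79.00 mm); After the difference (first − rest): starting from the 11×23.5 cube, the r=9 cylinder at (3.5, 8.5) partially overlaps it — only the 172.12 mm² overlap (of its 243.00 mm²) is removed, clipping the outline; the 18×21.5 cube at (1.5, -0.5) partially overlaps it — only the 52.17 mm² overlap (of its 387.00 mm²) is removed, clipping the outline — boundary = 39.05 mm. So its perimeter = 39.05 mm. Layer 44 (z = 11): the cube is present — its section is the full 11×23.5 rectangle (perimeter 69.00 mm); the r=9 cylinder at (3.5, 8.5) gives a regular 12-gon of circumradius 9 (constant along its height) (perimeter = 2·12·9.000·sin(180°/12) = 55.90 mm); the cube at (8.5, 2) is present — its section is the full 10.5×13 rectangle (perimeter 47.00 mm); the cube at (1.5, -0.5) is absent (z outside [15.5, 24]); Taking the first minus the rest: starting from the 11×23.5 cube, the r=9 cylinder at (3.5, 8.5) partially overlaps it — only the 172.12 mm² overlap (of its 243.00 mm²) is removed, clipping the outline; the 10.5×13 cube at (8.5, 2) partially overlaps it — only the 2.91 mm² overlap (of its 136.50 mm²) is removed, clipping the outline — boundary = 55.92 mm. So its perimeter = 55.92 mm. Layer 44 is larger (55.92 vs 39.05 mm).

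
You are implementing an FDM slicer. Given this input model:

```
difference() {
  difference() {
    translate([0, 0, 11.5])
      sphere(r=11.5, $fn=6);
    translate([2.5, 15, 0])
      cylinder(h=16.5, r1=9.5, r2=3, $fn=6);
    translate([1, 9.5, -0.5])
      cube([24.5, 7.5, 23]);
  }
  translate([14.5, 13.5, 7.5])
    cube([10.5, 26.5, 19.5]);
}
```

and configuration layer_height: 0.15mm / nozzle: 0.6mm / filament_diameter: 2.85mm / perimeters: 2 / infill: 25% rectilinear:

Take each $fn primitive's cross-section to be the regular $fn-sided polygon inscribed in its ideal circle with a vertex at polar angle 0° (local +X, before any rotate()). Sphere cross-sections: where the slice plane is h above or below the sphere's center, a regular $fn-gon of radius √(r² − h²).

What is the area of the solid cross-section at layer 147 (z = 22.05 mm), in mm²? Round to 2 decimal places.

54.42 mm²

At z = 22.05 mm: the r=11.5 sphere contributes a regular 6-gon of circumradius √(11.5²−10.55²) = 4.577 (area = (6/2)·4.577²·sin(360°/6) = 54.42 mm²); the cone at (2.5, 15) is absent (z outside [0, 16.5]); the cube at (1, 9.5) is present — its section is the full 24.5×7.5 rectangle (area 183.75 mm²); Taking the first minus the rest: starting from the r=11.5 sphere (54.42 mm²), the 24.5×7.5 cube at (1, 9.5) misses the remaining region (no effect) — area = 54.42 mm²; the 10.5×26.5 cube at (14.5, 13.5) contributes its full rectangle (area 278.25 mm²); Taking the first minus the rest: starting from the result so far (54.42 mm²), the 10.5×26.5 cube at (14.5, 13.5) misses the remaining region (no effect) — area = 54.42 mm². Overall, the cross-section is a single solid region. Net area = 54.42 mm².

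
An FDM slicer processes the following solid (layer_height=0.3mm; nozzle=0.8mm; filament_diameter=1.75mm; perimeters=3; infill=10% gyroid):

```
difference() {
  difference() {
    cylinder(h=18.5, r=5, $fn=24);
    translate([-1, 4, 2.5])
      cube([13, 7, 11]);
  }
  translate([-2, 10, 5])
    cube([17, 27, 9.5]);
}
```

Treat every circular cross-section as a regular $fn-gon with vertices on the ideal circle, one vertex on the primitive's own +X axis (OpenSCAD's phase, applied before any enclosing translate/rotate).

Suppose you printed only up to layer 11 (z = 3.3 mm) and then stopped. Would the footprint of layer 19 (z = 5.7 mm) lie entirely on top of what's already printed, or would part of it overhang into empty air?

Compare the two slices. At z = 3.3: the cylinder: section is a regular 24-gon, circumradius r=5 (area = (24/2)·5.000²·sin(360°/24) = 77.65 mm²); the cube at (-1, 4) (footprint 13×7) is included at this height (area 91.00 mm²); After the difference (first − rest): starting from the r=5 cylinder (77.65 mm²), the 13×7 cube at (-1, 4) partially overlaps it — only the 2.89 mm² overlap (of its 91.00 mm²) is removed, clipping the outline — area = 74.76 mm²; the cube at (-2, 10) does not reach this height (z outside [5, 14.5]); Subtracting the remaining from the first: none of the subtracted shapes is present at this height, so the result so far is unchanged — area = 74.76 mm². At z = 5.7: the cylinder: section is a regular 24-gon, circumradius r=5 (area = (24/2)·5.000²·sin(360°/24) = 77.65 mm²); the cube at (-1, 4) is present — its section is the full 13×7 rectangle (area 91.00 mm²); Subtracting the remaining from the first: starting from the r=5 cylinder (77.65 mm²), the 13×7 cube at (-1, 4) partially overlaps it — only the 2.89 mm² overlap (of its 91.00 mm²) is removed, clipping the outline — area = 74.76 mm²; the cube at (-2, 10) (footprint 17×27) is included at this height (area 459.00 mm²); After the difference (first − rest): starting from the result so far (74.76 mm²), the 17×27 cube at (-2, 10) misses the remaining region (no effect) — area = 74.76 mm². Checking containment: the cross-section at z = 5.7 is a subset of the cross-section at z = 3.3.

entirely on top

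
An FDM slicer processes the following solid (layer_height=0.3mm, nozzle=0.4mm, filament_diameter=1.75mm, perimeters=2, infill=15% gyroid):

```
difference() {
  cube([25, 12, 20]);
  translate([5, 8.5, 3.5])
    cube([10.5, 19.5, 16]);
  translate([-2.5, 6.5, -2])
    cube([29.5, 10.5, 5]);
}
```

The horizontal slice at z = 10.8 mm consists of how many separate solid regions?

1

At z = 10.8 mm: the 25×12 cube contributes its full rectangle; the cube at (5, 8.5) (footprint 10.5×19.5) is included at this height; the cube at (-2.5, 6.5) is absent (z outside [-2, 3]); After the difference (first − rest): starting from the 25×12 cube, the 10.5×19.5 cube at (5, 8.5) partially overlaps it — only the 36.75 mm² overlap (of its 204.75 mm²) is removed, clipping the outline — 1 connected region. The result has 1 disconnected region.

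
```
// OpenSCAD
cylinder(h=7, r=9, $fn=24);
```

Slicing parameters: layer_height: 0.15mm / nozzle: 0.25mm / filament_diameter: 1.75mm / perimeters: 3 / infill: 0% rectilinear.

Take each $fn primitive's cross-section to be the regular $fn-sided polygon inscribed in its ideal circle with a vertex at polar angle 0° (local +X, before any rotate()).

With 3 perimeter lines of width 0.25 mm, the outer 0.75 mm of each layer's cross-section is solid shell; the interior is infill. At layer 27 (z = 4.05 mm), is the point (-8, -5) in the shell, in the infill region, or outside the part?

outside

At z = 4.05 mm: the r=9 cylinder gives a regular 24-gon of circumradius 9 (constant along its height). Overall, the cross-section is a single solid region. The nearest boundary edge runs (-7.79, -4.50)→(-6.36, -6.36); distance from the point to it = 0.47 mm. The point is not inside any of the regions above, so it lies outside the cross-section (0.47 mm from the nearest boundary).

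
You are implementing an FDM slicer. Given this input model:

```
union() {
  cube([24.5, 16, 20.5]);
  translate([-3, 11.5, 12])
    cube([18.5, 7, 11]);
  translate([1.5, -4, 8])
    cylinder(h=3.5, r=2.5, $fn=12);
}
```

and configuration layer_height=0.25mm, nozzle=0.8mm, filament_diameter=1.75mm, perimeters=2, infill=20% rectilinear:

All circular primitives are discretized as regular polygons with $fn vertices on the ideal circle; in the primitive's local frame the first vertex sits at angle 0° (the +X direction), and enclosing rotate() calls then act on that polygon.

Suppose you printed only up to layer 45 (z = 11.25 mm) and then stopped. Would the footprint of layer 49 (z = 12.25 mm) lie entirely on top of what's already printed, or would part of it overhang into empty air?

Compare the two slices. At z = 11.25: the cube is present — its section is the full 24.5×16 rectangle (area 392.00 mm²); the cube at (-3, 11.5) does not reach this height (z outside [12, 23]); the r=2.5 cylinder at (1.5, -4) gives a regular 12-gon of circumradius 2.5 (constant along its height) (area = (12/2)·2.500²·sin(360°/12) = 18.75 mm²); Taking the union: the 2 present regions are separate (no shared area or edge), so areas and boundary lengths simply add and each stays a separate island — area = 410.75 mm². At z = 12.25: the cube is present — its section is the full 24.5×16 rectangle (area 392.00 mm²); the cube at (-3, 11.5) is present — its section is the full 18.5×7 rectangle (area 129.50 mm²); the cylinder at (1.5, -4) is not intersected at this z (z outside [8, 11.5]); Taking the union: the regions partially overlap — summed areas 521.50 mm² minus the doubly-counted overlap 69.75 mm² gives 451.75 mm² — area = 451.75 mm². Checking containment: at z = 12.25 the cross-section extends beyond the z = 11.25 cross-section by about 59.75 mm².

part overhangs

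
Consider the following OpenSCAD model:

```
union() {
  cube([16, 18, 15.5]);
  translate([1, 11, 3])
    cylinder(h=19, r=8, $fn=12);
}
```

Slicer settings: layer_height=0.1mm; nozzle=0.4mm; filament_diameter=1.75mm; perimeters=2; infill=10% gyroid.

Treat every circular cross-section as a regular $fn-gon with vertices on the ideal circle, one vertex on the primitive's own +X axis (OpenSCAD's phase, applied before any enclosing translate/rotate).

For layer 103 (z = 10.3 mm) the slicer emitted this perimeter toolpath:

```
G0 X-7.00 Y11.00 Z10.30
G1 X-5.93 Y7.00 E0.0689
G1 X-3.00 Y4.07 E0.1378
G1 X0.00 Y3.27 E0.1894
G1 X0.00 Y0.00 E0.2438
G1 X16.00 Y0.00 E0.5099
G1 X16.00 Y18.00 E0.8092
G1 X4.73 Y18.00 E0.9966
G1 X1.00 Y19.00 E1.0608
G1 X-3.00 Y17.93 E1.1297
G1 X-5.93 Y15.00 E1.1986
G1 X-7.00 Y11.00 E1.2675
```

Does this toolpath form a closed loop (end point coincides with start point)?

yes

Start point (G0): (-7.00, 11.00). End point (last G1): the path returns to the start — closed.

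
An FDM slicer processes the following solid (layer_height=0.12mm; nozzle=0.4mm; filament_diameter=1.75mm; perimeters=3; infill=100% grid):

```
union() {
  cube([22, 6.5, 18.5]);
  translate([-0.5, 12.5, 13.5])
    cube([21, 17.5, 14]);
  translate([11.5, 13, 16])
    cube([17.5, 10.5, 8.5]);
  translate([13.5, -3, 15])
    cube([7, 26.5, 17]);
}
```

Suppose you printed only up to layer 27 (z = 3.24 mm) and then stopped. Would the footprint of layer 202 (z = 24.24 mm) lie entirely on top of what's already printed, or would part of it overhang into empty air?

Compare the two slices. At z = 3.24: the cube (footprint 22×6.5) is included at this height (area 143.00 mm²); the cube at (-0.5, 12.5) does not reach this height (z outside [13.5, 27.5]); the cube at (11.5, 13) is not intersected at this z (z outside [16, 24.5]); the cube at (13.5, -3) does not reach this height (z outside [15, 32]); Taking the union: only the 22×6.5 cube is present, so the union is just that shape — area = 143.00 mm². At z = 24.24: the cube is not intersected at this z (z outside [0, 18.5]); the cube at (-0.5, 12.5) (footprint 21×17.5) is included at this height (area 367.50 mm²); the 17.5×10.5 cube at (11.5, 13) contributes its full rectangle (area 183.75 mm²); the 7×26.5 cube at (13.5, -3) contributes its full rectangle (area 185.50 mm²); Combining (union): the regions partially overlap — summed areas 736.75 mm² minus the doubly-counted overlap 171.50 mm² gives 565.25 mm² — area = 565.25 mm². Checking containment: at z = 24.24 the cross-section extends beyond the z = 3.24 cross-section by about 519.75 mm².

part overhangs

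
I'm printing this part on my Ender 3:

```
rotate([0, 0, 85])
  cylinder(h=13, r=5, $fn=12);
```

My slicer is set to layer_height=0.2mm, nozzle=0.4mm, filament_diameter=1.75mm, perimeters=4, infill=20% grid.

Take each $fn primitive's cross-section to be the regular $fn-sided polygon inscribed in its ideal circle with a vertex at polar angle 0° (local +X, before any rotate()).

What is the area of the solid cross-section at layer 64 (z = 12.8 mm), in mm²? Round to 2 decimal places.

At z = 12.8 mm: the r=5 cylinder gives a regular 12-gon of circumradius 5 (constant along its height) (area = (12/2)·5.000²·sin(360°/12) = 75.00 mm²); (rotated 85° about Z; rotation is an isometry so areas/perimeters/island counts are preserved). Overall, the cross-section is a single solid region. Net area = 75.00 mm².

75.00 mm²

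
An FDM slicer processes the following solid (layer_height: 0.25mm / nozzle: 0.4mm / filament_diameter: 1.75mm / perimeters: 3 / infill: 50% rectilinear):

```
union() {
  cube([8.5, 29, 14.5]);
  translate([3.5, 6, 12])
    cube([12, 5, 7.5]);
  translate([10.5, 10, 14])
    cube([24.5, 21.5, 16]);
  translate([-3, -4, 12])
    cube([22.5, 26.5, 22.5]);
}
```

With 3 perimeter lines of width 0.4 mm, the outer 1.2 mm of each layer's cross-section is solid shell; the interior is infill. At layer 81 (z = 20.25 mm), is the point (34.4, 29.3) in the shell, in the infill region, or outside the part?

shell

At z = 20.25 mm: the cube is absent (z outside [0, 14.5]); the cube at (3.5, 6) is not intersected at this z (z outside [12, 19.5]); the cube at (10.5, 10) is present — its section is the full 24.5×21.5 rectangle; the 22.5×26.5 cube at (-3, -4) contributes its full rectangle; Combining (union): the regions partially overlap (shared area 112.50 mm²), so overlapping operands fuse into one piece — 1 connected region. Overall, the cross-section is a single solid region. The nearest boundary edge runs (35.00, 31.50)→(35.00, 10.00); distance from the point to it = 0.60 mm. The point is inside the cross-section, 0.60 mm from the nearest boundary — within the 1.2 mm shell band (3 × 0.4).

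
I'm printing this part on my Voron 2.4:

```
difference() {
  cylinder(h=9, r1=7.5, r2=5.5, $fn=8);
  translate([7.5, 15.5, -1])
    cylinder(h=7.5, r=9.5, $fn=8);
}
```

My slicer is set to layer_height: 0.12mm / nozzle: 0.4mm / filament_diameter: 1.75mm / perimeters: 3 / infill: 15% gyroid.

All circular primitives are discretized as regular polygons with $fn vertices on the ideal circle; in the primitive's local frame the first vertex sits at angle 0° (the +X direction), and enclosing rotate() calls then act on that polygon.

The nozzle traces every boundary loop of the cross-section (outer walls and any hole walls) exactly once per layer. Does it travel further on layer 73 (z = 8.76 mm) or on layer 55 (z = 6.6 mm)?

layer 55 (z = 6.6 mm)

Layer 73 (z = 8.76): the cone (r1=7.5→r2=5.5) has section circumradius 5.553 here — a regular 8-gon (perimeter = 2·8·5.553·sin(180°/8) = 34.00 mm); the cylinder at (7.5, 15.5) is not intersected at this z (z outside [-1, 6.5]); After the difference (first − rest): none of the subtracted shapes is present at this height, so the cone is unchanged — boundary = 34.00 mm. So its perimeter = 34.00 mm. Layer 55 (z = 6.6): the cone contributes a regular 8-gon of circumradius 6.033 (interpolated between r1=7.5 and r2=5.5 at t=0.733) (perimeter = 2·8·6.033·sin(180°/8) = 36.94 mm); the cylinder at (7.5, 15.5) is not intersected at this z (z outside [-1, 6.5]); Subtracting the remaining from the first: none of the subtracted shapes is present at this height, so the cone is unchanged — boundary = 36.94 mm. So its perimeter = 36.94 mm. Layer 55 is larger (36.94 vs 34.00 mm).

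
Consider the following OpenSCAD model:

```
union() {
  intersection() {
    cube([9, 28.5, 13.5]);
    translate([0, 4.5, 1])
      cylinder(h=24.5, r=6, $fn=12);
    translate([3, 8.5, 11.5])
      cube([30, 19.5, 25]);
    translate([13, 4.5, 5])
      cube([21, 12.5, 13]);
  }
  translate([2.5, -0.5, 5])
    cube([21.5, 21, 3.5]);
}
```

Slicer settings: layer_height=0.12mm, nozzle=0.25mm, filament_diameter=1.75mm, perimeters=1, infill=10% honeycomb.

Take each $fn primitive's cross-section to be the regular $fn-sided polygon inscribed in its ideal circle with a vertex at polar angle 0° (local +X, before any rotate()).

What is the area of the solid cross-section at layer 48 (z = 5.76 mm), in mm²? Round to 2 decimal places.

At z = 5.76 mm: the cube is present — its section is the full 9×28.5 rectangle (area 256.50 mm²); the r=6 cylinder at (0, 4.5) gives a regular 12-gon of circumradius 6 (constant along its height) (area = (12/2)·6.000²·sin(360°/12) = 108.00 mm²); the cube at (3, 8.5) does not reach this height (z outside [11.5, 36.5]); the 21×12.5 cube at (13, 4.5) contributes its full rectangle (area 262.50 mm²); After intersecting: at least one operand is absent at this height, so nothing remains; the cube at (2.5, -0.5) (footprint 21.5×21) is included at this height (area 451.50 mm²); Merging all regions: only the 21.5×21 cube at (2.5, -0.5) is present, so the union is just that shape — area = 451.50 mm². Overall, the cross-section is a single solid region. Net area = 451.50 mm².

451.50 mm²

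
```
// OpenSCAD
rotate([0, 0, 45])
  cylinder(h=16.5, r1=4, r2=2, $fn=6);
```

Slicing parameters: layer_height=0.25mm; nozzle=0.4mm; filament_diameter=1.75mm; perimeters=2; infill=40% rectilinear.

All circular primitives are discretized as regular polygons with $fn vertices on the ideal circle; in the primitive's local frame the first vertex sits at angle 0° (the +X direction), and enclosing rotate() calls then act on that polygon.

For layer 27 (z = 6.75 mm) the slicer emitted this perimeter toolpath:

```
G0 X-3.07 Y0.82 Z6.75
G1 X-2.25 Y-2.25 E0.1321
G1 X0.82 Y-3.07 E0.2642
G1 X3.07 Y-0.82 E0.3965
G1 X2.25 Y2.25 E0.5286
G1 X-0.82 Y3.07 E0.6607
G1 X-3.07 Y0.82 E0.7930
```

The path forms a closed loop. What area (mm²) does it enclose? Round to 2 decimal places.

Apply the shoelace formula to the sequence of (X, Y) vertices; enclosed area = 26.26 mm².

26.26 mm²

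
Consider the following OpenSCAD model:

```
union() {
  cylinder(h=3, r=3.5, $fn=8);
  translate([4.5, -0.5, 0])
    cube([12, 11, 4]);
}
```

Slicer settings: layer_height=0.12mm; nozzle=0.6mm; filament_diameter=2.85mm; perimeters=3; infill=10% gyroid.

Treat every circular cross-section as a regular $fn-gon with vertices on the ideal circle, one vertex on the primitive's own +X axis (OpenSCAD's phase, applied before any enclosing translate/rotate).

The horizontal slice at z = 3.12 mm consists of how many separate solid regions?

At z = 3.12 mm: the cylinder is absent (z outside [0, 3]); the cube at (4.5, -0.5) (footprint 12×11) is included at this height; Combining (union): only the 12×11 cube at (4.5, -0.5) is present, so the union is just that shape — 1 connected region. The result has 1 disconnected region.

1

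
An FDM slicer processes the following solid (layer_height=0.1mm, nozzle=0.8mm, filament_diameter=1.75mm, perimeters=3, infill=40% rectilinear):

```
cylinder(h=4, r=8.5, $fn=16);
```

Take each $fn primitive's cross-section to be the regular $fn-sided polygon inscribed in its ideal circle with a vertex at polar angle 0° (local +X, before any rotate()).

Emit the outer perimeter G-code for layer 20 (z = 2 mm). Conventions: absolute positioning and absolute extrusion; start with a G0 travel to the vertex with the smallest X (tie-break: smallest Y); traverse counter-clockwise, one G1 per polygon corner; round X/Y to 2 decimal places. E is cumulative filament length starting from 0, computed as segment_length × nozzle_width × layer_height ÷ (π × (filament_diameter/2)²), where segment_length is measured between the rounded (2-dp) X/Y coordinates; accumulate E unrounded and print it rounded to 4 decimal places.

At z = 2 mm: the r=8.5 cylinder gives a regular 16-gon of circumradius 8.5 (constant along its height). The outline is a single polygon with 16 vertices. Extrusion per mm of travel: 0.8 × 0.1 / (π × 0.875²) = 0.033260. Accumulating E over each segment gives final E = 1.7645.

G0 X-8.50 Y0.00 Z2.00
G1 X-7.85 Y-3.25 E0.1102
G1 X-6.01 Y-6.01 E0.2206
G1 X-3.25 Y-7.85 E0.3309
G1 X0.00 Y-8.50 E0.4411
G1 X3.25 Y-7.85 E0.5514
G1 X6.01 Y-6.01 E0.6617
G1 X7.85 Y-3.25 E0.7720
G1 X8.50 Y0.00 E0.8823
G1 X7.85 Y3.25 E0.9925
G1 X6.01 Y6.01 E1.1028
G1 X3.25 Y7.85 E1.2131
G1 X0.00 Y8.50 E1.3234
G1 X-3.25 Y7.85 E1.4336
G1 X-6.01 Y6.01 E1.5439
G1 X-7.85 Y3.25 E1.6543
G1 X-8.50 Y0.00 E1.7645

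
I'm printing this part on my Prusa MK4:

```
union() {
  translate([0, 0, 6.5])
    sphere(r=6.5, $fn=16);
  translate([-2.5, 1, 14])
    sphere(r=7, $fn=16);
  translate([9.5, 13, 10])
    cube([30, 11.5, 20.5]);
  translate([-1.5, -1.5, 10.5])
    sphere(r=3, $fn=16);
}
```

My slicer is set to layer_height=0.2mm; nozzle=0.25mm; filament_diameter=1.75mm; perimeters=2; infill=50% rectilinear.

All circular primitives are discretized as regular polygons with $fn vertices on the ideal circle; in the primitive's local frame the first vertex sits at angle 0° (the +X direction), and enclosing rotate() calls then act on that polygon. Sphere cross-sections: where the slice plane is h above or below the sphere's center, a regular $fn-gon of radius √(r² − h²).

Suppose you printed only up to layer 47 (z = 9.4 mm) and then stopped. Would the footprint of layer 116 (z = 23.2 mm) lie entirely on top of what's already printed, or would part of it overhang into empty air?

part overhangs

Compare the two slices. At z = 9.4: the r=6.5 sphere contributes a regular 16-gon of circumradius √(6.5²−2.9²) = 5.817 (area = (16/2)·5.817²·sin(360°/16) = 103.60 mm²); the sphere at (-2.5, 1): section is a regular 16-gon, circumradius = √(r²−h²) = √(7²−4.6²) = 5.276 (area = (16/2)·5.276²·sin(360°/16) = 85.23 mm²); the cube at (9.5, 13) is not intersected at this z (z outside [10, 30.5]); the sphere at (-1.5, -1.5): section is a regular 16-gon, circumradius = √(r²−h²) = √(3²−1.1²) = 2.791 (area = (16/2)·2.791²·sin(360°/16) = 23.85 mm²); Merging all regions: the regions partially overlap — summed areas 212.68 mm² minus the doubly-counted overlap 88.43 mm² gives 124.25 mm² — area = 124.25 mm². At z = 23.2: the sphere is absent (|z−center|=16.700 > r=6.5); the sphere at (-2.5, 1) is not intersected at this z (|z−center|=9.200 > r=7); the cube at (9.5, 13) (footprint 30×11.5) is included at this height (area 345.00 mm²); the sphere at (-1.5, -1.5) is absent (|z−center|=12.700 > r=3); Taking the union: only the 30×11.5 cube at (9.5, 13) is present, so the union is just that shape — area = 345.00 mm². Checking containment: at z = 23.2 the cross-section extends beyond the z = 9.4 cross-section by about 345.00 mm².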